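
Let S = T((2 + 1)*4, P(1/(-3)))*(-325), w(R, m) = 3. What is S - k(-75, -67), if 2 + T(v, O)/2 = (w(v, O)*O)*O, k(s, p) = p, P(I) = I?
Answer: 3451/3 ≈ 1150.3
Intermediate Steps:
T(v, O) = -4 + 6*O² (T(v, O) = -4 + 2*((3*O)*O) = -4 + 2*(3*O²) = -4 + 6*O²)
S = 3250/3 (S = (-4 + 6*(1/(-3))²)*(-325) = (-4 + 6*(1*(-⅓))²)*(-325) = (-4 + 6*(-⅓)²)*(-325) = (-4 + 6*(⅑))*(-325) = (-4 + ⅔)*(-325) = -10/3*(-325) = 3250/3 ≈ 1083.3)
S - k(-75, -67) = 3250/3 - 1*(-67) = 3250/3 + 67 = 3451/3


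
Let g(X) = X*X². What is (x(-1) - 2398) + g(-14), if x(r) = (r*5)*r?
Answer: -5137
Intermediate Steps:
g(X) = X³
x(r) = 5*r² (x(r) = (5*r)*r = 5*r²)
(x(-1) - 2398) + g(-14) = (5*(-1)² - 2398) + (-14)³ = (5*1 - 2398) - 2744 = (5 - 2398) - 2744 = -2393 - 2744 = -5137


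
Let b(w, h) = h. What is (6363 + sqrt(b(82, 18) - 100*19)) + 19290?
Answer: 25653 + I*sqrt(1882) ≈ 25653.0 + 43.382*I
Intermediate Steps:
(6363 + sqrt(b(82, 18) - 100*19)) + 19290 = (6363 + sqrt(18 - 100*19)) + 19290 = (6363 + sqrt(18 - 1900)) + 19290 = (6363 + sqrt(-1882)) + 19290 = (6363 + I*sqrt(1882)) + 19290 = 25653 + I*sqrt(1882)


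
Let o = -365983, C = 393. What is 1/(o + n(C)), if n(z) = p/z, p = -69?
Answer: -131/47943796 ≈ -2.7324e-6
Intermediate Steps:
n(z) = -69/z
1/(o + n(C)) = 1/(-365983 - 69/393) = 1/(-365983 - 69*1/393) = 1/(-365983 - 23/131) = 1/(-47943796/131) = -131/47943796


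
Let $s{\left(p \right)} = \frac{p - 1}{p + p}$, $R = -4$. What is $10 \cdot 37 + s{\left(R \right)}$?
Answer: $\frac{2965}{8} \approx 370.63$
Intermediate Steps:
$s{\left(p \right)} = \frac{-1 + p}{2 p}$
$10 \cdot 37 + s{\left(R \right)} = 10 \cdot 37 + \frac{-1 - 4}{2 \left(-4\right)} = 370 + \frac{1}{2} \left(- \frac{1}{4}\right) \left(-5\right) = 370 + \frac{5}{8} = \frac{2965}{8}$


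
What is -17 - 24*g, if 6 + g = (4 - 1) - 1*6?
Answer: 199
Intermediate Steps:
g = -9 (g = -6 + ((4 - 1) - 1*6) = -6 + (3 - 6) = -6 - 3 = -9)
-17 - 24*g = -17 - 24*(-9) = -17 + 216 = 199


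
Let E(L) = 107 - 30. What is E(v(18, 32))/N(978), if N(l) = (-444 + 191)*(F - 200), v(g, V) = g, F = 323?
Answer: -7/2829 ≈ -0.0024744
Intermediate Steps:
N(l) = -31119 (N(l) = (-444 + 191)*(323 - 200) = -253*123 = -31119)
E(L) = 77
E(v(18, 32))/N(978) = 77/(-31119) = 77*(-1/31119) = -7/2829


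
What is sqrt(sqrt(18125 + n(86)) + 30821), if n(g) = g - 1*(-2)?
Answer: sqrt(30821 + sqrt(18213)) ≈ 175.94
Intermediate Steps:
n(g) = 2 + g (n(g) = g + 2 = 2 + g)
sqrt(sqrt(18125 + n(86)) + 30821) = sqrt(sqrt(18125 + (2 + 86)) + 30821) = sqrt(sqrt(18125 + 88) + 30821) = sqrt(sqrt(18213) + 30821) = sqrt(30821 + sqrt(18213))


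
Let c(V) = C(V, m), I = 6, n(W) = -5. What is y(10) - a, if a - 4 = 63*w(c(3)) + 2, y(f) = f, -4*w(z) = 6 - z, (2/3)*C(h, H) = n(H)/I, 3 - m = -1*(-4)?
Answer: 1891/16 ≈ 118.19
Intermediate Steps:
m = -1 (m = 3 - (-1)*(-4) = 3 - 1*4 = 3 - 4 = -1)
C(h, H) = -5/4 (C(h, H) = 3*(-5/6)/2 = 3*(-5*⅙)/2 = (3/2)*(-⅚) = -5/4)
c(V) = -5/4
w(z) = -3/2 + z/4 (w(z) = -(6 - z)/4 = -3/2 + z/4)
a = -1731/16 (a = 4 + (63*(-3/2 + (¼)*(-5/4)) + 2) = 4 + (63*(-3/2 - 5/16) + 2) = 4 + (63*(-29/16) + 2) = 4 + (-1827/16 + 2) = 4 - 1795/16 = -1731/16 ≈ -108.19)
y(10) - a = 10 - 1*(-1731/16) = 10 + 1731/16 = 1891/16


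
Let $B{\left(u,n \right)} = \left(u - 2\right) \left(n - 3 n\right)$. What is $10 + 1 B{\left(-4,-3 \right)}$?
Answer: $-26$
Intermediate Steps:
$B{\left(u,n \right)} = - 2 n \left(-2 + u\right)$ ($B{\left(u,n \right)} = \left(-2 + u\right) \left(- 2 n\right) = - 2 n \left(-2 + u\right)$)
$10 + 1 B{\left(-4,-3 \right)} = 10 + 1 \cdot 2 \left(-3\right) \left(2 - -4\right) = 10 + 1 \cdot 2 \left(-3\right) \left(2 + 4\right) = 10 + 1 \cdot 2 \left(-3\right) 6 = 10 + 1 \left(-36\right) = 10 - 36 = -26$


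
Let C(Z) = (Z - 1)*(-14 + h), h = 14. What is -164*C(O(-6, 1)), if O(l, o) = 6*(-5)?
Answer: 0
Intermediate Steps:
O(l, o) = -30
C(Z) = 0 (C(Z) = (Z - 1)*(-14 + 14) = (-1 + Z)*0 = 0)
-164*C(O(-6, 1)) = -164*0 = 0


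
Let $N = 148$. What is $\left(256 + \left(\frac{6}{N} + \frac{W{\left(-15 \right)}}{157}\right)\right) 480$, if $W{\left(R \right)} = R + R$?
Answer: $\frac{713390160}{5809} \approx 1.2281 \cdot 10^{5}$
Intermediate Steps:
$W{\left(R \right)} = 2 R$
$\left(256 + \left(\frac{6}{N} + \frac{W{\left(-15 \right)}}{157}\right)\right) 480 = \left(256 + \left(\frac{6}{148} + \frac{2 \left(-15\right)}{157}\right)\right) 480 = \left(256 + \left(6 \cdot \frac{1}{148} - \frac{30}{157}\right)\right) 480 = \left(256 + \left(\frac{3}{74} - \frac{30}{157}\right)\right) 480 = \left(256 - \frac{1749}{11618}\right) 480 = \frac{2972459}{11618} \cdot 480 = \frac{713390160}{5809}$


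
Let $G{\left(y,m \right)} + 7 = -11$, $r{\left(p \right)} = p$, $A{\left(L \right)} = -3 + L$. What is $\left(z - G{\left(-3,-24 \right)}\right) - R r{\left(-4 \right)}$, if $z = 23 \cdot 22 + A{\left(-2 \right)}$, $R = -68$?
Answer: $247$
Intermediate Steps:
$G{\left(y,m \right)} = -18$ ($G{\left(y,m \right)} = -7 - 11 = -18$)
$z = 501$ ($z = 23 \cdot 22 - 5 = 506 - 5 = 501$)
$\left(z - G{\left(-3,-24 \right)}\right) - R r{\left(-4 \right)} = \left(501 - -18\right) - \left(-68\right) \left(-4\right) = \left(501 + 18\right) - 272 = 519 - 272 = 247$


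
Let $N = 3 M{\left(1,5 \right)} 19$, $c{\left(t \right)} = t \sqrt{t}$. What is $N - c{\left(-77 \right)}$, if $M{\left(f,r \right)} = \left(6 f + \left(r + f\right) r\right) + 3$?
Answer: $2223 + 77 i \sqrt{77} \approx 2223.0 + 675.67 i$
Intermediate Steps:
$M{\left(f,r \right)} = 3 + 6 f + r \left(f + r\right)$ ($M{\left(f,r \right)} = \left(6 f + \left(f + r\right) r\right) + 3 = \left(6 f + r \left(f + r\right)\right) + 3 = 3 + 6 f + r \left(f + r\right)$)
$c{\left(t \right)} = t^{\frac{3}{2}}$
$N = 2223$ ($N = 3 \left(3 + 5^{2} + 6 \cdot 1 + 1 \cdot 5\right) 19 = 3 \left(3 + 25 + 6 + 5\right) 19 = 3 \cdot 39 \cdot 19 = 117 \cdot 19 = 2223$)
$N - c{\left(-77 \right)} = 2223 - \left(-77\right)^{\frac{3}{2}} = 2223 - - 77 i \sqrt{77} = 2223 + 77 i \sqrt{77}$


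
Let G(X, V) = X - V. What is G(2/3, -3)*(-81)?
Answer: -297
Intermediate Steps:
G(2/3, -3)*(-81) = (2/3 - 1*(-3))*(-81) = (2*(⅓) + 3)*(-81) = (⅔ + 3)*(-81) = (11/3)*(-81) = -297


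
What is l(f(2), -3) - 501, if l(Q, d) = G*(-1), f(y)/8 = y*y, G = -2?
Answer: -499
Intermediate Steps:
f(y) = 8*y**2 (f(y) = 8*(y*y) = 8*y**2)
l(Q, d) = 2 (l(Q, d) = -2*(-1) = 2)
l(f(2), -3) - 501 = 2 - 501 = -499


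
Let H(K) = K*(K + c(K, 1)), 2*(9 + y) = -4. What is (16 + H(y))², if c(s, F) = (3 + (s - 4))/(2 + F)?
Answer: 32761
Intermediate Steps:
c(s, F) = (-1 + s)/(2 + F) (c(s, F) = (3 + (-4 + s))/(2 + F) = (-1 + s)/(2 + F))
y = -11 (y = -9 + (½)*(-4) = -9 - 2 = -11)
H(K) = K*(-⅓ + 4*K/3) (H(K) = K*(K + (-1 + K)/(2 + 1)) = K*(K + (-1 + K)/3) = K*(K + (-⅓ + K/3)) = K*(-⅓ + 4*K/3))
(16 + H(y))² = (16 + (⅓)*(-11)*(-1 + 4*(-11)))² = (16 + (⅓)*(-11)*(-1 - 44))² = (16 + (⅓)*(-11)*(-45))² = (16 + 165)² = 181² = 32761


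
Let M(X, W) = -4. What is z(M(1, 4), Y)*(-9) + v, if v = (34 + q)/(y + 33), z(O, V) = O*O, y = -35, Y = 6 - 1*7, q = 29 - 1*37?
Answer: -157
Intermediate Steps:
q = -8 (q = 29 - 37 = -8)
Y = -1 (Y = 6 - 7 = -1)
z(O, V) = O**2
v = -13 (v = (34 - 8)/(-35 + 33) = 26/(-2) = 26*(-1/2) = -13)
z(M(1, 4), Y)*(-9) + v = (-4)**2*(-9) - 13 = 16*(-9) - 13 = -144 - 13 = -157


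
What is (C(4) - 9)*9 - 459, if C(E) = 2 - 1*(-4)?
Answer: -486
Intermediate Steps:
C(E) = 6 (C(E) = 2 + 4 = 6)
(C(4) - 9)*9 - 459 = (6 - 9)*9 - 459 = -3*9 - 459 = -27 - 459 = -486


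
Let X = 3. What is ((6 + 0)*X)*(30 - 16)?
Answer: 252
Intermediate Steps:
((6 + 0)*X)*(30 - 16) = ((6 + 0)*3)*(30 - 16) = (6*3)*14 = 18*14 = 252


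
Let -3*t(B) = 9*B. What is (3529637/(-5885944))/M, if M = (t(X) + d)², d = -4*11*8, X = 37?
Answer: -3529637/1261763929336 ≈ -2.7974e-6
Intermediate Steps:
t(B) = -3*B
d = -352 (d = -44*8 = -352)
M = 214369 (M = (-3*37 - 352)² = (-111 - 352)² = (-463)² = 214369)
(3529637/(-5885944))/M = (3529637/(-5885944))/214369 = (3529637*(-1/5885944))*(1/214369) = -3529637/5885944*1/214369 = -3529637/1261763929336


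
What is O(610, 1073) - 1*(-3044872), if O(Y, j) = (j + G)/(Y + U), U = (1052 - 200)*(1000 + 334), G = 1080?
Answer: 3462561453369/1137178 ≈ 3.0449e+6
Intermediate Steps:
U = 1136568 (U = 852*1334 = 1136568)
O(Y, j) = (1080 + j)/(1136568 + Y) (O(Y, j) = (j + 1080)/(Y + 1136568) = (1080 + j)/(1136568 + Y))
O(610, 1073) - 1*(-3044872) = (1080 + 1073)/(1136568 + 610) - 1*(-3044872) = 2153/1137178 + 3044872 = 3462561453369/1137178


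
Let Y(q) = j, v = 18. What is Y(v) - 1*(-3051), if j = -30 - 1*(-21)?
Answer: 3042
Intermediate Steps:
j = -9 (j = -30 + 21 = -9)
Y(q) = -9
Y(v) - 1*(-3051) = -9 - 1*(-3051) = -9 + 3051 = 3042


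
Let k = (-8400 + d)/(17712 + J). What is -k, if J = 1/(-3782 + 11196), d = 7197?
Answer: 8919042/131316769 ≈ 0.067920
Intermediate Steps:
J = 1/7414 ≈ 0.00013488
k = -8919042/131316769 (k = (-8400 + 7197)/(17712 + 1/7414) = -1203/131316769/7414 = -1203*7414/131316769 = -8919042/131316769 ≈ -0.067920)
-k = -1*(-8919042/131316769) = 8919042/131316769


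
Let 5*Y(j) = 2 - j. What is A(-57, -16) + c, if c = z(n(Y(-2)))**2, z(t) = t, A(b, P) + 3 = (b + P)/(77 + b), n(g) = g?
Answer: -601/100 ≈ -6.0100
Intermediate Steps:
Y(j) = 2/5 - j/5 (Y(j) = (2 - j)/5 = 2/5 - j/5)
A(b, P) = -3 + (P + b)/(77 + b) (A(b, P) = -3 + (b + P)/(77 + b) = -3 + (P + b)/(77 + b))
c = 16/25 (c = (2/5 - 1/5*(-2))**2 = (2/5 + 2/5)**2 = (4/5)**2 = 16/25 ≈ 0.64000)
A(-57, -16) + c = (-231 - 16 - 2*(-57))/(77 - 57) + 16/25 = (-231 - 16 + 114)/20 + 16/25 = (1/20)*(-133) + 16/25 = -133/20 + 16/25 = -601/100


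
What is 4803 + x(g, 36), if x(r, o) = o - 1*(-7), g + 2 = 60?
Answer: 4846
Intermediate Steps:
g = 58 (g = -2 + 60 = 58)
x(r, o) = 7 + o (x(r, o) = o + 7 = 7 + o)
4803 + x(g, 36) = 4803 + (7 + 36) = 4803 + 43 = 4846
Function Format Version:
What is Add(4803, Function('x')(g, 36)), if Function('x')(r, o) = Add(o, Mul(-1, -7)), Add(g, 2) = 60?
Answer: 4846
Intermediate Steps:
g = 58 (g = Add(-2, 60) = 58)
Function('x')(r, o) = Add(7, o) (Function('x')(r, o) = Add(o, 7) = Add(7, o))
Add(4803, Function('x')(g, 36)) = Add(4803, Add(7, 36)) = Add(4803, 43) = 4846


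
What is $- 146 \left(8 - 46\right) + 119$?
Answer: $5667$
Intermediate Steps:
$- 146 \left(8 - 46\right) + 119 = \left(-146\right) \left(-38\right) + 119 = 5548 + 119 = 5667$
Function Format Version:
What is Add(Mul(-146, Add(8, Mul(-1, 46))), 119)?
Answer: 5667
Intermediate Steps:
Add(Mul(-146, Add(8, Mul(-1, 46))), 119) = Add(Mul(-146, Add(8, -46)), 119) = Add(Mul(-146, -38), 119) = Add(5548, 119) = 5667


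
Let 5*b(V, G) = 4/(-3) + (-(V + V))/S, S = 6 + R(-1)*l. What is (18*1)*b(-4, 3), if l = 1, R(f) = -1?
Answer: 24/25 ≈ 0.96000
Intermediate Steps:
S = 5 (S = 6 - 1*1 = 6 - 1 = 5)
b(V, G) = -4/15 - 2*V/25 (b(V, G) = (4/(-3) - (V + V)/5)/5 = (4*(-1/3) - 2*V*(1/5))/5 = (-4/3 - 2*V*(1/5))/5 = (-4/3 - 2*V/5)/5 = -4/15 - 2*V/25)
(18*1)*b(-4, 3) = (18*1)*(-4/15 - 2/25*(-4)) = 18*(-4/15 + 8/25) = 18*(4/75) = 24/25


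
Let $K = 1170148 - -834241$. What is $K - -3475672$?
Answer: $5480061$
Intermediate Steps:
$K = 2004389$ ($K = 1170148 + 834241 = 2004389$)
$K - -3475672 = 2004389 - -3475672 = 2004389 + 3475672 = 5480061$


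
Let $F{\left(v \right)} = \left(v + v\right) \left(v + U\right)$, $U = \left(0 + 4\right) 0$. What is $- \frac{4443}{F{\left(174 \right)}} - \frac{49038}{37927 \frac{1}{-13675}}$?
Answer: $\frac{13535226245713}{765518568} \approx 17681.0$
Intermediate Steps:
$U = 0$ ($U = 4 \cdot 0 = 0$)
$F{\left(v \right)} = 2 v^{2}$ ($F{\left(v \right)} = \left(v + v\right) \left(v + 0\right) = 2 v v = 2 v^{2}$)
$- \frac{4443}{F{\left(174 \right)}} - \frac{49038}{37927 \frac{1}{-13675}} = - \frac{4443}{2 \cdot 174^{2}} - \frac{49038}{37927 \frac{1}{-13675}} = - \frac{4443}{2 \cdot 30276} - \frac{49038}{37927 \left(- \frac{1}{13675}\right)} = - \frac{4443}{60552} - \frac{49038}{- \frac{37927}{13675}} = \left(-4443\right) \frac{1}{60552} - - \frac{670594650}{37927} = - \frac{1481}{20184} + \frac{670594650}{37927} = \frac{13535226245713}{765518568}$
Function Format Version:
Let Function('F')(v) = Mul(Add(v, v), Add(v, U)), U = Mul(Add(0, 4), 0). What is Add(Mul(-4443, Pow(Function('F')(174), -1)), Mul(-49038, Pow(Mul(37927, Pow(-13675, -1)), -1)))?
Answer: Rational(13535226245713, 765518568) ≈ 17681.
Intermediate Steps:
U = 0 (U = Mul(4, 0) = 0)
Function('F')(v) = Mul(2, Pow(v, 2)) (Function('F')(v) = Mul(Add(v, v), Add(v, 0)) = Mul(Mul(2, v), v) = Mul(2, Pow(v, 2)))
Add(Mul(-4443, Pow(Function('F')(174), -1)), Mul(-49038, Pow(Mul(37927, Pow(-13675, -1)), -1))) = Add(Mul(-4443, Pow(Mul(2, Pow(174, 2)), -1)), Mul(-49038, Pow(Mul(37927, Pow(-13675, -1)), -1))) = Add(Mul(-4443, Pow(Mul(2, 30276), -1)), Mul(-49038, Pow(Mul(37927, Rational(-1, 13675)), -1))) = Add(Mul(-4443, Pow(60552, -1)), Mul(-49038, Pow(Rational(-37927, 13675), -1))) = Add(Mul(-4443, Rational(1, 60552)), Mul(-49038, Rational(-13675, 37927))) = Add(Rational(-1481, 20184), Rational(670594650, 37927)) = Rational(13535226245713, 765518568)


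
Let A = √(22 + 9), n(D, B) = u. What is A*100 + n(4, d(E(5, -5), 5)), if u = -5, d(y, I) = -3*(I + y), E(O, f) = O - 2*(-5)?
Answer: -5 + 100*√31 ≈ 551.78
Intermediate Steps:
E(O, f) = 10 + O (E(O, f) = O + 10 = 10 + O)
d(y, I) = -3*I - 3*y
n(D, B) = -5
A = √31 ≈ 5.5678
A*100 + n(4, d(E(5, -5), 5)) = √31*100 - 5 = 100*√31 - 5 = -5 + 100*√31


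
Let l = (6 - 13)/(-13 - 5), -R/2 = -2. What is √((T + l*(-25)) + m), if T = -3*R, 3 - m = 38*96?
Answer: I*√132002/6 ≈ 60.553*I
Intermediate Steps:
R = 4 (R = -2*(-2) = 4)
l = 7/18 (l = -7/(-18) = -7*(-1/18) = 7/18 ≈ 0.38889)
m = -3645 (m = 3 - 38*96 = 3 - 1*3648 = 3 - 3648 = -3645)
T = -12 (T = -3*4 = -12)
√((T + l*(-25)) + m) = √((-12 + (7/18)*(-25)) - 3645) = √((-12 - 175/18) - 3645) = √(-391/18 - 3645) = √(-66001/18) = I*√132002/6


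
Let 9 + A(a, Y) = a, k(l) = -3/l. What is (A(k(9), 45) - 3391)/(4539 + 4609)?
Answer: -10201/27444 ≈ -0.37170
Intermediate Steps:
A(a, Y) = -9 + a
(A(k(9), 45) - 3391)/(4539 + 4609) = ((-9 - 3/9) - 3391)/(4539 + 4609) = ((-9 - 3*1/9) - 3391)/9148 = ((-9 - 1/3) - 3391)*(1/9148) = (-28/3 - 3391)*(1/9148) = -10201/3*1/9148 = -10201/27444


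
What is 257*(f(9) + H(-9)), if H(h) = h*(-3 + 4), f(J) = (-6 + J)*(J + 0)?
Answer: 4626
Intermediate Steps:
f(J) = J*(-6 + J) (f(J) = (-6 + J)*J = J*(-6 + J))
H(h) = h (H(h) = h*1 = h)
257*(f(9) + H(-9)) = 257*(9*(-6 + 9) - 9) = 257*(9*3 - 9) = 257*(27 - 9) = 257*18 = 4626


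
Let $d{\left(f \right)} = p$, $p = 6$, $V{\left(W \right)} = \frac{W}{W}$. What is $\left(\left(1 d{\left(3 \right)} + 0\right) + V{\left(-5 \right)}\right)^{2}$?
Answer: $49$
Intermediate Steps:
$V{\left(W \right)} = 1$
$d{\left(f \right)} = 6$
$\left(\left(1 d{\left(3 \right)} + 0\right) + V{\left(-5 \right)}\right)^{2} = \left(\left(1 \cdot 6 + 0\right) + 1\right)^{2} = \left(\left(6 + 0\right) + 1\right)^{2} = \left(6 + 1\right)^{2} = 7^{2} = 49$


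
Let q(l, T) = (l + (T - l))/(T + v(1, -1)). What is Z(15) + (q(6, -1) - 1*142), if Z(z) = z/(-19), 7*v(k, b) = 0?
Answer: -2694/19 ≈ -141.79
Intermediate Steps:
v(k, b) = 0 (v(k, b) = (⅐)*0 = 0)
Z(z) = -z/19 (Z(z) = z*(-1/19) = -z/19)
q(l, T) = 1 (q(l, T) = (l + (T - l))/(T + 0) = T/T = 1)
Z(15) + (q(6, -1) - 1*142) = -1/19*15 + (1 - 1*142) = -15/19 + (1 - 142) = -15/19 - 141 = -2694/19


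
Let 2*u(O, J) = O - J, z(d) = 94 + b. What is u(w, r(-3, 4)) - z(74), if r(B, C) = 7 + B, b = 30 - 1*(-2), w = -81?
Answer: -337/2 ≈ -168.50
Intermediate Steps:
b = 32 (b = 30 + 2 = 32)
z(d) = 126 (z(d) = 94 + 32 = 126)
u(O, J) = O/2 - J/2 (u(O, J) = (O - J)/2 = O/2 - J/2)
u(w, r(-3, 4)) - z(74) = ((½)*(-81) - (7 - 3)/2) - 1*126 = (-81/2 - ½*4) - 126 = (-81/2 - 2) - 126 = -85/2 - 126 = -337/2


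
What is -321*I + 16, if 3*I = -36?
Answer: 3868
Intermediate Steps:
I = -12 (I = (⅓)*(-36) = -12)
-321*I + 16 = -321*(-12) + 16 = 3852 + 16 = 3868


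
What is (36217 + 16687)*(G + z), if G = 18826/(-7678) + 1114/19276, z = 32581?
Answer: 31885706452305292/18500141 ≈ 1.7235e+9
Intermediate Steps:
G = -88584171/37000282 (G = 18826*(-1/7678) + 1114*(1/19276) = -9413/3839 + 557/9638 = -88584171/37000282 ≈ -2.3941)
(36217 + 16687)*(G + z) = (36217 + 16687)*(-88584171/37000282 + 32581) = 52904*(1205417603671/37000282) = 31885706452305292/18500141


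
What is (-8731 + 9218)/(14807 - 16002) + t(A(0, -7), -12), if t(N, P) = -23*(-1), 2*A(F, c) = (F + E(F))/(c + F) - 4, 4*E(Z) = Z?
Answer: 26998/1195 ≈ 22.592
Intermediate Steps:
E(Z) = Z/4
A(F, c) = -2 + 5*F/(8*(F + c)) (A(F, c) = ((F + F/4)/(c + F) - 4)/2 = ((5*F/4)/(F + c) - 4)/2 = (5*F/(4*(F + c)) - 4)/2 = (-4 + 5*F/(4*(F + c)))/2 = -2 + 5*F/(8*(F + c)))
t(N, P) = 23
(-8731 + 9218)/(14807 - 16002) + t(A(0, -7), -12) = (-8731 + 9218)/(14807 - 16002) + 23 = 487/(-1195) + 23 = 487*(-1/1195) + 23 = -487/1195 + 23 = 26998/1195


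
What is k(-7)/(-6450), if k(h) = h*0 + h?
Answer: 7/6450 ≈ 0.0010853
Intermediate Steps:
k(h) = h (k(h) = 0 + h = h)
k(-7)/(-6450) = -7/(-6450) = -7*(-1/6450) = 7/6450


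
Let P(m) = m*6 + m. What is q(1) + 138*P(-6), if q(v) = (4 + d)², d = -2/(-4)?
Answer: -23103/4 ≈ -5775.8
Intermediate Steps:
d = ½ (d = -2*(-¼) = ½ ≈ 0.50000)
P(m) = 7*m (P(m) = 6*m + m = 7*m)
q(v) = 81/4 (q(v) = (4 + ½)² = (9/2)² = 81/4)
q(1) + 138*P(-6) = 81/4 + 138*(7*(-6)) = 81/4 + 138*(-42) = 81/4 - 5796 = -23103/4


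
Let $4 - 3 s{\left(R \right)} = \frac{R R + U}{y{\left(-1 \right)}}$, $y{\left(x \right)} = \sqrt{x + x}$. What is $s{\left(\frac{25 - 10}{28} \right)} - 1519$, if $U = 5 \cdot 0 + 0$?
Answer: $- \frac{4553}{3} + \frac{75 i \sqrt{2}}{1568} \approx -1517.7 + 0.067644 i$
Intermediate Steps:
$y{\left(x \right)} = \sqrt{2} \sqrt{x}$ ($y{\left(x \right)} = \sqrt{2 x} = \sqrt{2} \sqrt{x}$)
$U = 0$ ($U = 0 + 0 = 0$)
$s{\left(R \right)} = \frac{4}{3} + \frac{i \sqrt{2} R^{2}}{6}$ ($s{\left(R \right)} = \frac{4}{3} - \frac{\left(R R + 0\right) \frac{1}{\sqrt{2} \sqrt{-1}}}{3} = \frac{4}{3} - \frac{\left(R^{2} + 0\right) \frac{1}{\sqrt{2} i}}{3} = \frac{4}{3} - \frac{R^{2} \frac{1}{i \sqrt{2}}}{3} = \frac{4}{3} - \frac{R^{2} \left(- \frac{i \sqrt{2}}{2}\right)}{3} = \frac{4}{3} - \frac{\left(- \frac{1}{2}\right) i \sqrt{2} R^{2}}{3} = \frac{4}{3} + \frac{i \sqrt{2} R^{2}}{6}$)
$s{\left(\frac{25 - 10}{28} \right)} - 1519 = \left(\frac{4}{3} + \frac{i \sqrt{2} \left(\frac{25 - 10}{28}\right)^{2}}{6}\right) - 1519 = \left(\frac{4}{3} + \frac{i \sqrt{2} \left(\left(25 - 10\right) \frac{1}{28}\right)^{2}}{6}\right) - 1519 = \left(\frac{4}{3} + \frac{i \sqrt{2} \left(15 \cdot \frac{1}{28}\right)^{2}}{6}\right) - 1519 = \left(\frac{4}{3} + \frac{i \sqrt{2} \left(\frac{15}{28}\right)^{2}}{6}\right) - 1519 = \left(\frac{4}{3} + \frac{1}{6} i \sqrt{2} \cdot \frac{225}{784}\right) - 1519 = \left(\frac{4}{3} + \frac{75 i \sqrt{2}}{1568}\right) - 1519 = - \frac{4553}{3} + \frac{75 i \sqrt{2}}{1568}$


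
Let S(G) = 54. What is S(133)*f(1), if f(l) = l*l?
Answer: 54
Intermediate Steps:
f(l) = l²
S(133)*f(1) = 54*1² = 54*1 = 54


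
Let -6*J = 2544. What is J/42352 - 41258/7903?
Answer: -31262673/5976926 ≈ -5.2306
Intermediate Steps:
J = -424 (J = -1/6*2544 = -424)
J/42352 - 41258/7903 = -424/42352 - 41258/7903 = -424*1/42352 - 41258*1/7903 = -53/5294 - 5894/1129 = -31262673/5976926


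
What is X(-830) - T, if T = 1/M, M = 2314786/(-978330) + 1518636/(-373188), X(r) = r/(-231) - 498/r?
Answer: 44699604476551/10279401630960 ≈ 4.3485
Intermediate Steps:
X(r) = -498/r - r/231 (X(r) = r*(-1/231) - 498/r = -r/231 - 498/r = -498/r - r/231)
M = -97899063152/15212542335 (M = 2314786*(-1/978330) + 1518636*(-1/373188) = -1157393/489165 - 126553/31099 = -97899063152/15212542335 ≈ -6.4354)
T = -15212542335/97899063152 (T = 1/(-97899063152/15212542335) = -15212542335/97899063152 ≈ -0.15539)
X(-830) - T = (-498/(-830) - 1/231*(-830)) - 1*(-15212542335/97899063152) = (-498*(-1/830) + 830/231) + 15212542335/97899063152 = (3/5 + 830/231) + 15212542335/97899063152 = 4843/1155 + 15212542335/97899063152 = 44699604476551/10279401630960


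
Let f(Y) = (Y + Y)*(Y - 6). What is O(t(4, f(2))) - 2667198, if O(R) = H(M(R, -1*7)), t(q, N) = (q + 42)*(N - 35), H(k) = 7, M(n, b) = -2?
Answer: -2667191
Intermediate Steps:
f(Y) = 2*Y*(-6 + Y) (f(Y) = (2*Y)*(-6 + Y) = 2*Y*(-6 + Y))
t(q, N) = (-35 + N)*(42 + q) (t(q, N) = (42 + q)*(-35 + N) = (-35 + N)*(42 + q))
O(R) = 7
O(t(4, f(2))) - 2667198 = 7 - 2667198 = -2667191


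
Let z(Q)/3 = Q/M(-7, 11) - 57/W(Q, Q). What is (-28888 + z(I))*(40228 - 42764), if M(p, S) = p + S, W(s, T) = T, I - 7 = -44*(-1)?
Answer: 1243914974/17 ≈ 7.3171e+7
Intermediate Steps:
I = 51 (I = 7 - 44*(-1) = 7 + 44 = 51)
M(p, S) = S + p
z(Q) = -171/Q + 3*Q/4 (z(Q) = 3*(Q/(11 - 7) - 57/Q) = 3*(Q/4 - 57/Q) = 3*(-57/Q + Q/4) = -171/Q + 3*Q/4)
(-28888 + z(I))*(40228 - 42764) = (-28888 + (-171/51 + (¾)*51))*(40228 - 42764) = (-28888 + (-171*1/51 + 153/4))*(-2536) = (-28888 + (-57/17 + 153/4))*(-2536) = (-28888 + 2373/68)*(-2536) = -1962011/68*(-2536) = 1243914974/17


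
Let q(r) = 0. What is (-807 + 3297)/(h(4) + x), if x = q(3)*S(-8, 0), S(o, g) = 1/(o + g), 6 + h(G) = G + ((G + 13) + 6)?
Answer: 830/7 ≈ 118.57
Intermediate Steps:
h(G) = 13 + 2*G (h(G) = -6 + (G + ((G + 13) + 6)) = -6 + (G + ((13 + G) + 6)) = -6 + (G + (19 + G)) = -6 + (19 + 2*G) = 13 + 2*G)
S(o, g) = 1/(g + o)
x = 0 (x = 0/(0 - 8) = 0/(-8) = 0*(-⅛) = 0)
(-807 + 3297)/(h(4) + x) = (-807 + 3297)/((13 + 2*4) + 0) = 2490/((13 + 8) + 0) = 2490/(21 + 0) = 2490/21 = 2490*(1/21) = 830/7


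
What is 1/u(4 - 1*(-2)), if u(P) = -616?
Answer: -1/616 ≈ -0.0016234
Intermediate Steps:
1/u(4 - 1*(-2)) = 1/(-616) = -1/616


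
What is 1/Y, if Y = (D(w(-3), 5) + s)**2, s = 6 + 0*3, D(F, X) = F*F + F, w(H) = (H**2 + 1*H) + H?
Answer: 1/324 ≈ 0.0030864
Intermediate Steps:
w(H) = H**2 + 2*H (w(H) = (H**2 + H) + H = (H + H**2) + H = H**2 + 2*H)
D(F, X) = F + F**2 (D(F, X) = F**2 + F = F + F**2)
s = 6 (s = 6 + 0 = 6)
Y = 324 (Y = ((-3*(2 - 3))*(1 - 3*(2 - 3)) + 6)**2 = ((-3*(-1))*(1 - 3*(-1)) + 6)**2 = (3*(1 + 3) + 6)**2 = (3*4 + 6)**2 = (12 + 6)**2 = 18**2 = 324)
1/Y = 1/324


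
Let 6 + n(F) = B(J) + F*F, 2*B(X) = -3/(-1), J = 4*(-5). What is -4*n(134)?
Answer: -71806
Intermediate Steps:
J = -20
B(X) = 3/2 (B(X) = (-3/(-1))/2 = (-3*(-1))/2 = (½)*3 = 3/2)
n(F) = -9/2 + F² (n(F) = -6 + (3/2 + F*F) = -6 + (3/2 + F²) = -9/2 + F²)
-4*n(134) = -4*(-9/2 + 134²) = -4*(-9/2 + 17956) = -4*35903/2 = -71806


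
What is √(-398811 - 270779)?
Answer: I*√669590 ≈ 818.29*I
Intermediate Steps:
√(-398811 - 270779) = √(-669590) = I*√669590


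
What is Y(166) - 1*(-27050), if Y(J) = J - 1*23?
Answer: 27193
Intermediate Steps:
Y(J) = -23 + J (Y(J) = J - 23 = -23 + J)
Y(166) - 1*(-27050) = (-23 + 166) - 1*(-27050) = 143 + 27050 = 27193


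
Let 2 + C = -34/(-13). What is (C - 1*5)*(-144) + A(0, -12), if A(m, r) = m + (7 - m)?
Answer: 8299/13 ≈ 638.38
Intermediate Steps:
C = 8/13 (C = -2 - 34/(-13) = -2 - 34*(-1/13) = -2 + 34/13 = 8/13 ≈ 0.61539)
A(m, r) = 7
(C - 1*5)*(-144) + A(0, -12) = (8/13 - 1*5)*(-144) + 7 = (8/13 - 5)*(-144) + 7 = -57/13*(-144) + 7 = 8208/13 + 7 = 8299/13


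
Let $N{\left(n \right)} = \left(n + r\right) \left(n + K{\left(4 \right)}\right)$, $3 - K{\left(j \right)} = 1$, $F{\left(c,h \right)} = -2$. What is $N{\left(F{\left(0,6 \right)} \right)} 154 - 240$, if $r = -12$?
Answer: $-240$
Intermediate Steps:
$K{\left(j \right)} = 2$ ($K{\left(j \right)} = 3 - 1 = 2$)
$N{\left(n \right)} = \left(-12 + n\right) \left(2 + n\right)$ ($N{\left(n \right)} = \left(n - 12\right) \left(n + 2\right) = \left(-12 + n\right) \left(2 + n\right)$)
$N{\left(F{\left(0,6 \right)} \right)} 154 - 240 = \left(-24 + \left(-2\right)^{2} - -20\right) 154 - 240 = \left(-24 + 4 + 20\right) 154 - 240 = 0 \cdot 154 - 240 = 0 - 240 = -240$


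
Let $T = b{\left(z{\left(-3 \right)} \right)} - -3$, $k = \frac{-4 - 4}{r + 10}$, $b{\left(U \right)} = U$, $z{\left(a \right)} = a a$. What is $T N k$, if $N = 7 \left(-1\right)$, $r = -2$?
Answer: $84$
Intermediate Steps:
$z{\left(a \right)} = a^{2}$
$k = -1$ ($k = \frac{-4 - 4}{-2 + 10} = - \frac{8}{8} = \left(-8\right) \frac{1}{8} = -1$)
$N = -7$
$T = 12$ ($T = \left(-3\right)^{2} - -3 = 9 + 3 = 12$)
$T N k = 12 \left(-7\right) \left(-1\right) = \left(-84\right) \left(-1\right) = 84$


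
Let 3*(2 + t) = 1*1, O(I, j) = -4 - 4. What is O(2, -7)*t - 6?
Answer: 22/3 ≈ 7.3333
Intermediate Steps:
O(I, j) = -8
t = -5/3 (t = -2 + (1*1)/3 = -2 + (⅓)*1 = -2 + ⅓ = -5/3 ≈ -1.6667)
O(2, -7)*t - 6 = -8*(-5/3) - 6 = 40/3 - 6 = 22/3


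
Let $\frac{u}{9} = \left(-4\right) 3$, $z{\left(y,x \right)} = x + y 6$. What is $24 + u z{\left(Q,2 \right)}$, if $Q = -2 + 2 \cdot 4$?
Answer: $-4080$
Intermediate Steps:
$Q = 6$ ($Q = -2 + 8 = 6$)
$z{\left(y,x \right)} = x + 6 y$
$u = -108$ ($u = 9 \left(\left(-4\right) 3\right) = 9 \left(-12\right) = -108$)
$24 + u z{\left(Q,2 \right)} = 24 - 108 \left(2 + 6 \cdot 6\right) = 24 - 108 \left(2 + 36\right) = 24 - 4104 = -4080$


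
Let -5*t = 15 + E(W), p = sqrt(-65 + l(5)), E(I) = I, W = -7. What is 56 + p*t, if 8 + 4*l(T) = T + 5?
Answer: 56 - 4*I*sqrt(258)/5 ≈ 56.0 - 12.85*I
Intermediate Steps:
l(T) = -3/4 + T/4 (l(T) = -2 + (T + 5)/4 = -2 + (5 + T)/4 = -2 + (5/4 + T/4) = -3/4 + T/4)
p = I*sqrt(258)/2 (p = sqrt(-65 + (-3/4 + (1/4)*5)) = sqrt(-65 + (-3/4 + 5/4)) = sqrt(-65 + 1/2) = sqrt(-129/2) = I*sqrt(258)/2 ≈ 8.0312*I)
t = -8/5 (t = -(15 - 7)/5 = -1/5*8 = -8/5 ≈ -1.6000)
56 + p*t = 56 + (I*sqrt(258)/2)*(-8/5) = 56 - 4*I*sqrt(258)/5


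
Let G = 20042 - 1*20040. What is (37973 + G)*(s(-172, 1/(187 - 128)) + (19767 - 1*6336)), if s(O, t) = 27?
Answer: 511067550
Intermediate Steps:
G = 2 (G = 20042 - 20040 = 2)
(37973 + G)*(s(-172, 1/(187 - 128)) + (19767 - 1*6336)) = (37973 + 2)*(27 + (19767 - 1*6336)) = 37975*(27 + (19767 - 6336)) = 37975*(27 + 13431) = 37975*13458 = 511067550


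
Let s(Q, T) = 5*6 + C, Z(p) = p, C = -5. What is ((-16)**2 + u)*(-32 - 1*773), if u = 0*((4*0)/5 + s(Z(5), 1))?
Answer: -206080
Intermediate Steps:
s(Q, T) = 25 (s(Q, T) = 5*6 - 5 = 30 - 5 = 25)
u = 0 (u = 0*((4*0)/5 + 25) = 0*(0*(1/5) + 25) = 0*(0 + 25) = 0*25 = 0)
((-16)**2 + u)*(-32 - 1*773) = ((-16)**2 + 0)*(-32 - 1*773) = (256 + 0)*(-32 - 773) = 256*(-805) = -206080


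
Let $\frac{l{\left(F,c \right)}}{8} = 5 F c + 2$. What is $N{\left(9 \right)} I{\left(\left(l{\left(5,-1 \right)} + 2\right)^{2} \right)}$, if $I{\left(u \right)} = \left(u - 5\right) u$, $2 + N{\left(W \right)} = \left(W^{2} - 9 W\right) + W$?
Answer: $7679236292$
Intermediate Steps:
$N{\left(W \right)} = -2 + W^{2} - 8 W$ ($N{\left(W \right)} = -2 + \left(\left(W^{2} - 9 W\right) + W\right) = -2 + \left(W^{2} - 8 W\right) = -2 + W^{2} - 8 W$)
$l{\left(F,c \right)} = 16 + 40 F c$ ($l{\left(F,c \right)} = 8 \left(5 F c + 2\right) = 8 \left(2 + 5 F c\right) = 16 + 40 F c$)
$I{\left(u \right)} = u \left(-5 + u\right)$ ($I{\left(u \right)} = \left(-5 + u\right) u = u \left(-5 + u\right)$)
$N{\left(9 \right)} I{\left(\left(l{\left(5,-1 \right)} + 2\right)^{2} \right)} = \left(-2 + 9^{2} - 72\right) \left(\left(16 + 40 \cdot 5 \left(-1\right)\right) + 2\right)^{2} \left(-5 + \left(\left(16 + 40 \cdot 5 \left(-1\right)\right) + 2\right)^{2}\right) = \left(-2 + 81 - 72\right) \left(\left(16 - 200\right) + 2\right)^{2} \left(-5 + \left(\left(16 - 200\right) + 2\right)^{2}\right) = 7 \left(-184 + 2\right)^{2} \left(-5 + \left(-184 + 2\right)^{2}\right) = 7 \left(-182\right)^{2} \left(-5 + \left(-182\right)^{2}\right) = 7 \cdot 33124 \left(-5 + 33124\right) = 7 \cdot 33124 \cdot 33119 = 7 \cdot 1097033756 = 7679236292$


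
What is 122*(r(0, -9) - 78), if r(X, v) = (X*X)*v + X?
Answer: -9516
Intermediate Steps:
r(X, v) = X + v*X**2 (r(X, v) = X**2*v + X = v*X**2 + X = X + v*X**2)
122*(r(0, -9) - 78) = 122*(0*(1 + 0*(-9)) - 78) = 122*(0*(1 + 0) - 78) = 122*(0*1 - 78) = 122*(0 - 78) = 122*(-78) = -9516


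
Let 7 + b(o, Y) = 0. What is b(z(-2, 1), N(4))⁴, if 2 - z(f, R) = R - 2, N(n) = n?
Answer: 2401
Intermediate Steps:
z(f, R) = 4 - R (z(f, R) = 2 - (R - 2) = 2 - (-2 + R) = 2 + (2 - R) = 4 - R)
b(o, Y) = -7 (b(o, Y) = -7 + 0 = -7)
b(z(-2, 1), N(4))⁴ = (-7)⁴ = 2401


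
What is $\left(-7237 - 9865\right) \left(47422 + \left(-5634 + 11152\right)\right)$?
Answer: $-905379880$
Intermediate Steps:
$\left(-7237 - 9865\right) \left(47422 + \left(-5634 + 11152\right)\right) = - 17102 \left(47422 + 5518\right) = \left(-17102\right) 52940 = -905379880$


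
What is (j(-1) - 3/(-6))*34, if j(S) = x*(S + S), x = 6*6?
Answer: -2431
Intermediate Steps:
x = 36
j(S) = 72*S (j(S) = 36*(S + S) = 36*(2*S) = 72*S)
(j(-1) - 3/(-6))*34 = (72*(-1) - 3/(-6))*34 = (-72 - 3*(-⅙))*34 = (-72 + ½)*34 = -143/2*34 = -2431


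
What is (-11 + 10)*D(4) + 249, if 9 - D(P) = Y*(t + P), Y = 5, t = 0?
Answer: 260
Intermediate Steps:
D(P) = 9 - 5*P (D(P) = 9 - 5*(0 + P) = 9 - 5*P)
(-11 + 10)*D(4) + 249 = (-11 + 10)*(9 - 5*4) + 249 = -(9 - 20) + 249 = -1*(-11) + 249 = 11 + 249 = 260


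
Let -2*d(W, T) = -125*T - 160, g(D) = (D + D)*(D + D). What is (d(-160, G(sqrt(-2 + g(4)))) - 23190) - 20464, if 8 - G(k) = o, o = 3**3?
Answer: -89523/2 ≈ -44762.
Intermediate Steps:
o = 27
g(D) = 4*D**2 (g(D) = (2*D)*(2*D) = 4*D**2)
G(k) = -19 (G(k) = 8 - 1*27 = 8 - 27 = -19)
d(W, T) = 80 + 125*T/2 (d(W, T) = -(-125*T - 160)/2 = -(-160 - 125*T)/2 = 80 + 125*T/2)
(d(-160, G(sqrt(-2 + g(4)))) - 23190) - 20464 = ((80 + (125/2)*(-19)) - 23190) - 20464 = ((80 - 2375/2) - 23190) - 20464 = (-2215/2 - 23190) - 20464 = -48595/2 - 20464 = -89523/2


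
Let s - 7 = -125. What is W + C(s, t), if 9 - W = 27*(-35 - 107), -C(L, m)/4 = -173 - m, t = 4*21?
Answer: 4871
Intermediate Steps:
s = -118 (s = 7 - 125 = -118)
t = 84
C(L, m) = 692 + 4*m (C(L, m) = -4*(-173 - m) = 692 + 4*m)
W = 3843 (W = 9 - 27*(-35 - 107) = 9 - 27*(-142) = 9 - 1*(-3834) = 9 + 3834 = 3843)
W + C(s, t) = 3843 + (692 + 4*84) = 3843 + (692 + 336) = 3843 + 1028 = 4871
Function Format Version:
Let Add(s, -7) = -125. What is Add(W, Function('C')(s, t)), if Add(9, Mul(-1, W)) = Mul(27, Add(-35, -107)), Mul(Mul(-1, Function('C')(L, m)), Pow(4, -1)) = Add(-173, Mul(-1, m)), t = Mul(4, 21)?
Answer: 4871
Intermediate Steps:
s = -118 (s = Add(7, -125) = -118)
t = 84
Function('C')(L, m) = Add(692, Mul(4, m)) (Function('C')(L, m) = Mul(-4, Add(-173, Mul(-1, m))) = Add(692, Mul(4, m)))
W = 3843 (W = Add(9, Mul(-1, Mul(27, Add(-35, -107)))) = Add(9, Mul(-1, Mul(27, -142))) = Add(9, Mul(-1, -3834)) = Add(9, 3834) = 3843)
Add(W, Function('C')(s, t)) = Add(3843, Add(692, Mul(4, 84))) = Add(3843, Add(692, 336)) = Add(3843, 1028) = 4871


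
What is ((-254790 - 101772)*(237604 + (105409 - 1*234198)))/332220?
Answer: -184758543/1582 ≈ -1.1679e+5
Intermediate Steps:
((-254790 - 101772)*(237604 + (105409 - 1*234198)))/332220 = -356562*(237604 + (105409 - 234198))*(1/332220) = -356562*(237604 - 128789)*(1/332220) = -356562*108815*(1/332220) = -38799294030*1/332220 = -184758543/1582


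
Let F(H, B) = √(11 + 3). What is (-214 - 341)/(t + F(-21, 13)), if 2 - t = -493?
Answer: -274725/245011 + 555*√14/245011 ≈ -1.1128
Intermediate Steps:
F(H, B) = √14
t = 495 (t = 2 - 1*(-493) = 2 + 493 = 495)
(-214 - 341)/(t + F(-21, 13)) = (-214 - 341)/(495 + √14) = -555/(495 + √14)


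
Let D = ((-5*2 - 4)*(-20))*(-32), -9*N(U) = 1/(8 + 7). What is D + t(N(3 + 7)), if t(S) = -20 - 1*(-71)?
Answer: -8909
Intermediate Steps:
N(U) = -1/135 (N(U) = -1/(9*(8 + 7)) = -1/9/15 = -1/9*1/15 = -1/135)
t(S) = 51 (t(S) = -20 + 71 = 51)
D = -8960 (D = ((-10 - 4)*(-20))*(-32) = -14*(-20)*(-32) = 280*(-32) = -8960)
D + t(N(3 + 7)) = -8960 + 51 = -8909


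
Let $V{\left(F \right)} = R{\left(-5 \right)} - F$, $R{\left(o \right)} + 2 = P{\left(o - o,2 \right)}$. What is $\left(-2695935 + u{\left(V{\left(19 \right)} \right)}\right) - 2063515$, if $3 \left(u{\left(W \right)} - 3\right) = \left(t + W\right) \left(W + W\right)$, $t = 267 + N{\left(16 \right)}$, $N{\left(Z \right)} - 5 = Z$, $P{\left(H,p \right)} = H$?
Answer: $-4763185$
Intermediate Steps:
$N{\left(Z \right)} = 5 + Z$
$R{\left(o \right)} = -2$ ($R{\left(o \right)} = -2 + \left(o - o\right) = -2 + 0 = -2$)
$t = 288$ ($t = 267 + \left(5 + 16\right) = 267 + 21 = 288$)
$V{\left(F \right)} = -2 - F$
$u{\left(W \right)} = 3 + \frac{2 W \left(288 + W\right)}{3}$ ($u{\left(W \right)} = 3 + \frac{\left(288 + W\right) \left(W + W\right)}{3} = 3 + \frac{\left(288 + W\right) 2 W}{3} = 3 + \frac{2 W \left(288 + W\right)}{3}$)
$\left(-2695935 + u{\left(V{\left(19 \right)} \right)}\right) - 2063515 = \left(-2695935 + \left(3 + 192 \left(-2 - 19\right) + \frac{2 \left(-2 - 19\right)^{2}}{3}\right)\right) - 2063515 = \left(-2695935 + \left(3 + 192 \left(-21\right) + \frac{2 \left(-21\right)^{2}}{3}\right)\right) - 2063515 = \left(-2695935 + \left(3 - 4032 + \frac{2}{3} \cdot 441\right)\right) - 2063515 = \left(-2695935 + \left(3 - 4032 + 294\right)\right) - 2063515 = \left(-2695935 - 3735\right) - 2063515 = -2699670 - 2063515 = -4763185$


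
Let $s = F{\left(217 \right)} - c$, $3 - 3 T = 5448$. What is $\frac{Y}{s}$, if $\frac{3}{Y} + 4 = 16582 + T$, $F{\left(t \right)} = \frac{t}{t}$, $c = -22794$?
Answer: $\frac{1}{112174195} \approx 8.9147 \cdot 10^{-9}$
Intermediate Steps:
$T = -1815$ ($T = 1 - 1816 = -1815$)
$F{\left(t \right)} = 1$
$Y = \frac{1}{4921}$ ($Y = \frac{3}{-4 + \left(16582 - 1815\right)} = \frac{3}{-4 + 14767} = \frac{3}{14763} = 3 \cdot \frac{1}{14763} = \frac{1}{4921} \approx 0.00020321$)
$s = 22795$ ($s = 1 - -22794 = 1 + 22794 = 22795$)
$\frac{Y}{s} = \frac{1}{4921 \cdot 22795} = \frac{1}{4921} \cdot \frac{1}{22795} = \frac{1}{112174195}$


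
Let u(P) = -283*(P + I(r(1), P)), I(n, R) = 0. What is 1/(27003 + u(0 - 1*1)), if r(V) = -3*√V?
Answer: 1/27286 ≈ 3.6649e-5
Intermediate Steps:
u(P) = -283*P (u(P) = -283*(P + 0) = -283*P)
1/(27003 + u(0 - 1*1)) = 1/(27003 - 283*(0 - 1*1)) = 1/(27003 - 283*(0 - 1)) = 1/(27003 - 283*(-1)) = 1/(27003 + 283) = 1/27286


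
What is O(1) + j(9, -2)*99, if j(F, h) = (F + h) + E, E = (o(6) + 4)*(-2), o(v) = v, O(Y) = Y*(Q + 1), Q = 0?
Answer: -1286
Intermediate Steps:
O(Y) = Y (O(Y) = Y*(0 + 1) = Y*1 = Y)
E = -20 (E = (6 + 4)*(-2) = 10*(-2) = -20)
j(F, h) = -20 + F + h (j(F, h) = (F + h) - 20 = -20 + F + h)
O(1) + j(9, -2)*99 = 1 + (-20 + 9 - 2)*99 = 1 - 13*99 = 1 - 1287 = -1286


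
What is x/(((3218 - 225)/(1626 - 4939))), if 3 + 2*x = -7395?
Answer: 12254787/2993 ≈ 4094.5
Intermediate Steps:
x = -3699 (x = -3/2 + (½)*(-7395) = -3/2 - 7395/2 = -3699)
x/(((3218 - 225)/(1626 - 4939))) = -3699*(1626 - 4939)/(3218 - 225) = -3699/(2993/(-3313)) = -3699/(2993*(-1/3313)) = -3699/(-2993/3313) = -3699*(-3313/2993) = 12254787/2993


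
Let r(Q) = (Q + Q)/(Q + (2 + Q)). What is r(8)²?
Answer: 64/81 ≈ 0.79012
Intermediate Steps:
r(Q) = 2*Q/(2 + 2*Q) (r(Q) = (2*Q)/(2 + 2*Q) = 2*Q/(2 + 2*Q))
r(8)² = (8/(1 + 8))² = (8/9)² = 64/81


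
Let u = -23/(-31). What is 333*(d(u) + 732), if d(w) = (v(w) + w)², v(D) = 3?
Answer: 238730364/961 ≈ 2.4842e+5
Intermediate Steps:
u = 23/31 (u = -23*(-1/31) = 23/31 ≈ 0.74194)
d(w) = (3 + w)²
333*(d(u) + 732) = 333*((3 + 23/31)² + 732) = 333*((116/31)² + 732) = 333*(13456/961 + 732) = 333*(716908/961) = 238730364/961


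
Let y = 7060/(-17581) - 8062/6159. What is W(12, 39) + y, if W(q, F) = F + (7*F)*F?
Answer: 1156909595432/108281379 ≈ 10684.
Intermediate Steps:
y = -185220562/108281379 (y = 7060*(-1/17581) - 8062*1/6159 = -7060/17581 - 8062/6159 = -185220562/108281379 ≈ -1.7105)
W(q, F) = F + 7*F²
W(12, 39) + y = 39*(1 + 7*39) - 185220562/108281379 = 39*(1 + 273) - 185220562/108281379 = 39*274 - 185220562/108281379 = 10686 - 185220562/108281379 = 1156909595432/108281379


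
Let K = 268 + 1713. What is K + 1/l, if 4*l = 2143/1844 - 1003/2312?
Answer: 90709187/45663 ≈ 1986.5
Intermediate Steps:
l = 45663/250784 (l = (2143/1844 - 1003/2312)/4 = (2143*(1/1844) - 1003*1/2312)/4 = (2143/1844 - 59/136)/4 = (¼)*(45663/62696) = 45663/250784 ≈ 0.18208)
K = 1981
K + 1/l = 1981 + 1/(45663/250784) = 1981 + 250784/45663 = 90709187/45663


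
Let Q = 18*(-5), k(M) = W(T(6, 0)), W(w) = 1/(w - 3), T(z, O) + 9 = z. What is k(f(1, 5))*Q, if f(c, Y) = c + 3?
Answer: 15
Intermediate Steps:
T(z, O) = -9 + z
W(w) = 1/(-3 + w)
f(c, Y) = 3 + c
k(M) = -⅙ (k(M) = 1/(-3 + (-9 + 6)) = 1/(-3 - 3) = 1/(-6) = -⅙)
Q = -90
k(f(1, 5))*Q = -⅙*(-90) = 15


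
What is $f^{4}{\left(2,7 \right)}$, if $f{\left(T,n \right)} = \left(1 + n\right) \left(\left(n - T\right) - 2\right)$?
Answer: $331776$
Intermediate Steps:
$f{\left(T,n \right)} = \left(1 + n\right) \left(-2 + n - T\right)$
$f^{4}{\left(2,7 \right)} = \left(-2 + 7^{2} - 2 - 7 - 2 \cdot 7\right)^{4} = \left(-2 + 49 - 2 - 7 - 14\right)^{4} = 24^{4} = 331776$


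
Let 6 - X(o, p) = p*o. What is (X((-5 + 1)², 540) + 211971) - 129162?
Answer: 74175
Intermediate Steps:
X(o, p) = 6 - o*p (X(o, p) = 6 - p*o = 6 - o*p)
(X((-5 + 1)², 540) + 211971) - 129162 = ((6 - 1*(-5 + 1)²*540) + 211971) - 129162 = ((6 - 1*(-4)²*540) + 211971) - 129162 = ((6 - 1*16*540) + 211971) - 129162 = ((6 - 8640) + 211971) - 129162 = (-8634 + 211971) - 129162 = 203337 - 129162 = 74175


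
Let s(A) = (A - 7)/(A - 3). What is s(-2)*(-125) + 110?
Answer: -115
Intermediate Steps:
s(A) = (-7 + A)/(-3 + A)
s(-2)*(-125) + 110 = ((-7 - 2)/(-3 - 2))*(-125) + 110 = (-9/(-5))*(-125) + 110 = -⅕*(-9)*(-125) + 110 = (9/5)*(-125) + 110 = -225 + 110 = -115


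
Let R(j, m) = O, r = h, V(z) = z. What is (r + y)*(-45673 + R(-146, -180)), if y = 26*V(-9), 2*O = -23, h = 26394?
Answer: -1195106520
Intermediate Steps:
r = 26394
O = -23/2 (O = (½)*(-23) = -23/2 ≈ -11.500)
R(j, m) = -23/2
y = -234 (y = 26*(-9) = -234)
(r + y)*(-45673 + R(-146, -180)) = (26394 - 234)*(-45673 - 23/2) = 26160*(-91369/2) = -1195106520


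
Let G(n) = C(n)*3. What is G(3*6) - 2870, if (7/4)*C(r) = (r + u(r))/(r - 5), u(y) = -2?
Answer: -260978/91 ≈ -2867.9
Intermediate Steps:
C(r) = 4*(-2 + r)/(7*(-5 + r)) (C(r) = 4*((r - 2)/(r - 5))/7 = 4*((-2 + r)/(-5 + r))/7 = 4*(-2 + r)/(7*(-5 + r)))
G(n) = 12*(-2 + n)/(7*(-5 + n)) (G(n) = (4*(-2 + n)/(7*(-5 + n)))*3 = 12*(-2 + n)/(7*(-5 + n)))
G(3*6) - 2870 = 12*(-2 + 3*6)/(7*(-5 + 3*6)) - 2870 = 12*(-2 + 18)/(7*(-5 + 18)) - 2870 = (12/7)*16/13 - 2870 = (12/7)*(1/13)*16 - 2870 = 192/91 - 2870 = -260978/91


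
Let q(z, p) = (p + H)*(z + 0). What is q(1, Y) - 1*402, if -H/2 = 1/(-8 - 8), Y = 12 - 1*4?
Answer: -3151/8 ≈ -393.88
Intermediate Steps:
Y = 8 (Y = 12 - 4 = 8)
H = ⅛ (H = -2/(-8 - 8) = -2/(-16) = -2*(-1/16) = ⅛ ≈ 0.12500)
q(z, p) = z*(⅛ + p) (q(z, p) = (p + ⅛)*(z + 0) = (⅛ + p)*z = z*(⅛ + p))
q(1, Y) - 1*402 = 1*(⅛ + 8) - 1*402 = 1*(65/8) - 402 = 65/8 - 402 = -3151/8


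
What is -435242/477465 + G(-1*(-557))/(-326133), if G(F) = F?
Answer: -47404242397/51905697615 ≈ -0.91328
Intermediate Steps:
-435242/477465 + G(-1*(-557))/(-326133) = -435242/477465 - 1*(-557)/(-326133) = -435242*1/477465 + 557*(-1/326133) = -435242/477465 - 557/326133 = -47404242397/51905697615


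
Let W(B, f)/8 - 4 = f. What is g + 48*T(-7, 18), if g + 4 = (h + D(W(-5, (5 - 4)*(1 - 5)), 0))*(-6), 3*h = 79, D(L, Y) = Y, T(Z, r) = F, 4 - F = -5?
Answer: 270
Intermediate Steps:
F = 9 (F = 4 - 1*(-5) = 4 + 5 = 9)
T(Z, r) = 9
W(B, f) = 32 + 8*f
h = 79/3 (h = (⅓)*79 = 79/3 ≈ 26.333)
g = -162 (g = -4 + (79/3 + 0)*(-6) = -4 + (79/3)*(-6) = -4 - 158 = -162)
g + 48*T(-7, 18) = -162 + 48*9 = -162 + 432 = 270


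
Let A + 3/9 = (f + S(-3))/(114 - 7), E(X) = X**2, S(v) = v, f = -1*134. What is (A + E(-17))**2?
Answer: 8510247001/103041 ≈ 82591.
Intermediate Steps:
f = -134
A = -518/321 (A = -1/3 + (-134 - 3)/(114 - 7) = -1/3 - 137/107 = -518/321 ≈ -1.6137)
(A + E(-17))**2 = (-518/321 + (-17)**2)**2 = (-518/321 + 289)**2 = (92251/321)**2 = 8510247001/103041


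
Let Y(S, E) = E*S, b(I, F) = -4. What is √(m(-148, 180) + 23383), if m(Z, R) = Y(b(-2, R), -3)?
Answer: √23395 ≈ 152.95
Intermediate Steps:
m(Z, R) = 12 (m(Z, R) = -3*(-4) = 12)
√(m(-148, 180) + 23383) = √(12 + 23383) = √23395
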